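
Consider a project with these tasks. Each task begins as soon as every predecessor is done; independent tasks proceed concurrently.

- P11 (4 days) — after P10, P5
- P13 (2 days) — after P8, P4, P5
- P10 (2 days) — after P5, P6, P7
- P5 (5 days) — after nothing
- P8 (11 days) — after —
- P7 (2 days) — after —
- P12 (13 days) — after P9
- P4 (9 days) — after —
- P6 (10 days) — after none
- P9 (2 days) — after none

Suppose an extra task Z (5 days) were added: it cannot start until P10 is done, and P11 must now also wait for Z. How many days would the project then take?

21

Originally the project takes 16 days.
With Z inserted, P11 now waits for max(P10, P5, Z).
New critical path: P6→P10→Z→P11 = 10+2+5+4 = 21 ⇒ 21 days.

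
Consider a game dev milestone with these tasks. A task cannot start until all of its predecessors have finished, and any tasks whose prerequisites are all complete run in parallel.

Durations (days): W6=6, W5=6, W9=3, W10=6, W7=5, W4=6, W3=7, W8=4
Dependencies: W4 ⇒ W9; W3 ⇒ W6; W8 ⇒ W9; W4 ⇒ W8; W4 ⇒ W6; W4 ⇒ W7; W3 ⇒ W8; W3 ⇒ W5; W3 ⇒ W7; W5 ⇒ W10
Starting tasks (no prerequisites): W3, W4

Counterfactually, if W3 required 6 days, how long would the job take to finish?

18

Critical path before the change: W3→W5→W10 = 7+6+6 = 19 giving 19 days.
Since W3 is critical, the -1 change carries straight to that chain (now 18 days).
No other chain overtakes it, so the finish is 18 days.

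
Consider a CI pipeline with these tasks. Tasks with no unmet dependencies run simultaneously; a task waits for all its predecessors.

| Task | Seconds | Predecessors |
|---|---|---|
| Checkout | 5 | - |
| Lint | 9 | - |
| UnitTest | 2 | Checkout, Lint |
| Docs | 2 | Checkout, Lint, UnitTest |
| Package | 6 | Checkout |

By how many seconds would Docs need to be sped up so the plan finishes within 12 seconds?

1

Current finish: 13 seconds; target: 12.
Docs is on every critical path, so each second cut from Docs cuts the finish by one (this holds down to a finish of 12).
Need 13 − 12 = 1 second off Docs → Docs becomes 1 second, finish becomes 12.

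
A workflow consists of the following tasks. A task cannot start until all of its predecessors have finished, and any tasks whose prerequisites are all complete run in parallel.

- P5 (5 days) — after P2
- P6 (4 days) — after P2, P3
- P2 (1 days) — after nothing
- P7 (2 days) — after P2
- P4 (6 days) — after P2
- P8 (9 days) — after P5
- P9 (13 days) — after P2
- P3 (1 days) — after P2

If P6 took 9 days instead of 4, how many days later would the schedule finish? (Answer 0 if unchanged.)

0

Critical path before the change: P2→P5→P8 = 1+5+9 = 15 giving 15 days.
P6 is off the critical path — its longest chain is 6 days, giving 9 of slack.
No other chain overtakes it, so the finish is 15 days.
Change in finish: 15 − 15 = +0 days.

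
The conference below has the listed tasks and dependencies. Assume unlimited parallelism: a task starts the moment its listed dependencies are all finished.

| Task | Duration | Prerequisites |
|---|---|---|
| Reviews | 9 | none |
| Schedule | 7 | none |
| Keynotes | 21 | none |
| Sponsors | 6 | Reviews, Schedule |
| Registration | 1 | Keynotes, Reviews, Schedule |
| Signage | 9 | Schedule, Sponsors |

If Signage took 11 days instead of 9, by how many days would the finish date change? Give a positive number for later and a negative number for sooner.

2

Critical path before the change: Reviews→Sponsors→Signage = 9+6+9 = 24 giving 24 days.
Signage is on the critical path; changing it to 11 makes that path 26 days.
The critical path is still Reviews→Sponsors→Signage; finish is now 26 days.
Change in finish: 26 − 24 = +2 days.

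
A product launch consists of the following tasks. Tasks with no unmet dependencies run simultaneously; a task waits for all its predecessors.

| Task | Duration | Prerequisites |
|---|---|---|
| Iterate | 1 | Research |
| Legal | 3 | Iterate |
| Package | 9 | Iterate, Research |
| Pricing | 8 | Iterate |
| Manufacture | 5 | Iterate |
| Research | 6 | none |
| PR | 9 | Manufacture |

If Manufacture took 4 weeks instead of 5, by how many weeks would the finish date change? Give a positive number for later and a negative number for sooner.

-1

As given, the longest chain is Research→Iterate→Manufacture→PR = 6+1+5+9 = 21, so the finish is 21 weeks.
Manufacture lies on that path, so at 4 weeks the path becomes 20 weeks.
No other chain overtakes it, so the finish is 20 weeks.
Change in finish: 20 − 21 = -1 weeks.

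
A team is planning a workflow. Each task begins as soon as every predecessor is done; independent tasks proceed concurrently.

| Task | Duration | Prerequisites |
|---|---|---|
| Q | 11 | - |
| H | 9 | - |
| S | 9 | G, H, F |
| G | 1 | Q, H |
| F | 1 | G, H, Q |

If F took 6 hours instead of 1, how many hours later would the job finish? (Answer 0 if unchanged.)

Actual critical path: Q→G→F→S = 11+1+1+9 = 22 ⇒ 22 hours.
F lies on that path, so at 6 hours the path becomes 27 hours.
The critical path is still Q→G→F→S; finish is now 27 hours.
Change in finish: 27 − 22 = +5 hours.

5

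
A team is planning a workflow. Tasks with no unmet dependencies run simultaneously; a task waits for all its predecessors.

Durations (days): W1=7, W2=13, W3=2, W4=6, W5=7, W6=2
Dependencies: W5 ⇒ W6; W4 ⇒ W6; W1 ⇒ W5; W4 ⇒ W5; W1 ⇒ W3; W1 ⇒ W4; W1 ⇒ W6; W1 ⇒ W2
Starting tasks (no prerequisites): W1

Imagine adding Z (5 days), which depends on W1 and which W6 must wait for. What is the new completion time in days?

Originally the schedule takes 22 days.
With Z inserted, W6 now waits for max(W1, W5, W4, Z).
New critical path: W1→W4→W5→W6 = 7+6+7+2 = 22 ⇒ 22 days.

22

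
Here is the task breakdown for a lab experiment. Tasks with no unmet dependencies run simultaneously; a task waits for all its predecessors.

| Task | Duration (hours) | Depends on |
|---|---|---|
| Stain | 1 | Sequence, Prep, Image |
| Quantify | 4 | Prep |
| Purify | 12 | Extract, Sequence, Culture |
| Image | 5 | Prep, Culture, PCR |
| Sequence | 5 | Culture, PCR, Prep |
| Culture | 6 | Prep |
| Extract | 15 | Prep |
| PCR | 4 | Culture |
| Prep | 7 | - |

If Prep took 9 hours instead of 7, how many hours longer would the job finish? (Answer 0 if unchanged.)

2

Baseline: Prep→Culture→PCR→Sequence→Purify = 7+6+4+5+12 = 34 → 34 hours.
Since Prep is critical, the +2 change carries straight to that chain (now 36 hours).
No other chain overtakes it, so the finish is 36 hours.
Change in finish: 36 − 34 = +2 hours.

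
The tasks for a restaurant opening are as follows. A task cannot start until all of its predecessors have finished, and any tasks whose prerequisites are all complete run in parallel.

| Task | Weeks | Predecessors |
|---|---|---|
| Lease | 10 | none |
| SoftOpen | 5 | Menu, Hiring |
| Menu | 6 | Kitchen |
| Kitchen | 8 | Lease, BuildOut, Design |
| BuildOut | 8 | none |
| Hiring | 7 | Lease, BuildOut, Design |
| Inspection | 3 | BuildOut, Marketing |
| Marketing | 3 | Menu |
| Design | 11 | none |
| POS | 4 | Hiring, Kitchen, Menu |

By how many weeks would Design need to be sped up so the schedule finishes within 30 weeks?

Current finish: 31 weeks; target: 30.
Design is on every critical path, so each week cut from Design cuts the finish by one (this holds down to a finish of 30).
Need 31 − 30 = 1 week off Design → Design becomes 10 weeks, finish becomes 30.

1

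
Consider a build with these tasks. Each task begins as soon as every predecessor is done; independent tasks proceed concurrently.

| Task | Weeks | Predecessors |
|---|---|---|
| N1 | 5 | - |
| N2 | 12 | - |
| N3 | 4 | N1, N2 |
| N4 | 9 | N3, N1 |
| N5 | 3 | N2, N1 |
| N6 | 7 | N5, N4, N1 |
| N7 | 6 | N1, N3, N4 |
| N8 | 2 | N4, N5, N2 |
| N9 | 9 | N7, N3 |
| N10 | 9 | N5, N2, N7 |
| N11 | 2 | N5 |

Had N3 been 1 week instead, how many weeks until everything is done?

Critical path before the change: N2→N3→N4→N7→N9 = 12+4+9+6+9 = 40 giving 40 weeks.
N3 is on the critical path; changing it to 1 makes that path 37 weeks.
That remains the longest chain; total 37 weeks.

37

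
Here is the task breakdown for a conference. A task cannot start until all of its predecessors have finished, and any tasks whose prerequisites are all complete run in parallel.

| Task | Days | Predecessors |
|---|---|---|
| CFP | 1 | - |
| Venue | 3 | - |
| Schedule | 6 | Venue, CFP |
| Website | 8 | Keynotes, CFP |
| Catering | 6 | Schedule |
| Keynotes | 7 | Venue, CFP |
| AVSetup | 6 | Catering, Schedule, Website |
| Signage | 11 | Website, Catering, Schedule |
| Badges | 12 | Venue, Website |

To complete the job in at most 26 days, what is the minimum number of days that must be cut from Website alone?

Current finish: 30 days; target: 26.
Website is on every critical path, so each day cut from Website cuts the finish by one (this holds down to a finish of 26).
Need 30 − 26 = 4 days off Website → Website becomes 4 days, finish becomes 26.

4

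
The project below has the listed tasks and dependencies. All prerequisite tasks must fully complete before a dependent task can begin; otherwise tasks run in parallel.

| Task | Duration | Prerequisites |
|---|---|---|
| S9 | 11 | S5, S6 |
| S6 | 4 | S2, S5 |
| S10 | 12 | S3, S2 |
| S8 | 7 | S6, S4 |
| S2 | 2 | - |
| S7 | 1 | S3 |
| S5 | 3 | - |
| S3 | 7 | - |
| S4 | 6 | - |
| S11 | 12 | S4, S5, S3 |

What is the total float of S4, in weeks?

1

The longest chain is S3→S10 = 7+12 = 19; overall finish 19 weeks.
S4 finishes as early as 6 and must finish by 7.
So S4 can slip 7 − 6 = 1 week.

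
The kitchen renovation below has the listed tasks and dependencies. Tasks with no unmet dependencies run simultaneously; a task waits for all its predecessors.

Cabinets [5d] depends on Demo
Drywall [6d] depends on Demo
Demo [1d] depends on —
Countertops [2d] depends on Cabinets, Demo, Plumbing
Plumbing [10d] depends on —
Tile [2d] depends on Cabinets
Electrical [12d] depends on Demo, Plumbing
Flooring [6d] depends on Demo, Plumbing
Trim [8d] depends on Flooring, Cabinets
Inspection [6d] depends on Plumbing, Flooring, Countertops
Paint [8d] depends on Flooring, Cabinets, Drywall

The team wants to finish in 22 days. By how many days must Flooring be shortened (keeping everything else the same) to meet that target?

2

Current finish: 24 days; target: 22.
Flooring is on every critical path, so each day cut from Flooring cuts the finish by one (this holds down to a finish of 22).
Need 24 − 22 = 2 days off Flooring → Flooring becomes 4 days, finish becomes 22.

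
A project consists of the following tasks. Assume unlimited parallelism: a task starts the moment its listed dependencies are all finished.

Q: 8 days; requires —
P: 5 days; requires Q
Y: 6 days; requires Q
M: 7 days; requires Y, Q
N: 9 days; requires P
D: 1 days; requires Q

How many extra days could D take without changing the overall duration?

Critical path: Q→P→N = 8+5+9 = 22, so the finish is 22 days.
Longest path through D: 9 days (earliest finish 9, latest finish 22).
Slack of D = 21 − 8 = 13 days.

13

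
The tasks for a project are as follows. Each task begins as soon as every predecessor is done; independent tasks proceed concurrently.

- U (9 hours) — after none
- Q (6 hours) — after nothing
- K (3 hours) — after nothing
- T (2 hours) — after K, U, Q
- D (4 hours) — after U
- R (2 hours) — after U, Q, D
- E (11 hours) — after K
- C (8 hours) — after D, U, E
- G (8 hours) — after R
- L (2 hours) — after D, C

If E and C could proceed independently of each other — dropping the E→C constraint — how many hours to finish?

23

Before: longest chain K→E→C→L = 3+11+8+2 = 24, finish 24.
Without E→C, C's earliest start moves from 14 to 13.
After: U→D→R→G = 9+4+2+8 = 23 → 23 hours.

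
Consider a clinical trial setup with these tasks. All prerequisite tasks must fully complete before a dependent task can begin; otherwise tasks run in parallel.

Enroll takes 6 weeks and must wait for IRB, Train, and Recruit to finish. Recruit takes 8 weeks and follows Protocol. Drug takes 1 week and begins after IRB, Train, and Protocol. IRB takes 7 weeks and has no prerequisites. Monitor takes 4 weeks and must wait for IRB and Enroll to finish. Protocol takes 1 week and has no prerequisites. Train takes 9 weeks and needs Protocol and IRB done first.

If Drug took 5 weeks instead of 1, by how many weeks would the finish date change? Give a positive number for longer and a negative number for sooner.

As given, the longest chain is IRB→Train→Enroll→Monitor = 7+9+6+4 = 26, so the finish is 26 weeks.
Drug is off the critical path — its longest chain is 17 weeks, giving 9 of slack.
That remains the longest chain; total 26 weeks.
Change in finish: 26 − 26 = +0 weeks.

0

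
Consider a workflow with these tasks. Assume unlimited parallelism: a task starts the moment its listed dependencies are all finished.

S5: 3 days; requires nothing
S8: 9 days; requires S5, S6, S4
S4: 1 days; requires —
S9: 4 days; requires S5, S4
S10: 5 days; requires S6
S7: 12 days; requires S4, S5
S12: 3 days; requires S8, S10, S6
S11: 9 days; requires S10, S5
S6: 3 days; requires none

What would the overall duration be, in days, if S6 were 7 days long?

21

Baseline: S6→S10→S11 = 3+5+9 = 17 → 17 days.
S6 is on the critical path; changing it to 7 makes that path 21 days.
The critical path is still S6→S10→S11; finish is now 21 days.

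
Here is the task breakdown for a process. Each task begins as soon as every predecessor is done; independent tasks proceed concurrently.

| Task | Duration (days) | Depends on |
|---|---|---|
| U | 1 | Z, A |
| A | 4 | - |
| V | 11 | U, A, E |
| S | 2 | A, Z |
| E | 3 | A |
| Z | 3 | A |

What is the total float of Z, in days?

0

A→Z→U→V = 4+3+1+11 = 19 sets the makespan at 19 days.
Longest path through Z: 19 days (earliest finish 7, latest finish 7).
Slack of Z = 4 − 4 = 0 days.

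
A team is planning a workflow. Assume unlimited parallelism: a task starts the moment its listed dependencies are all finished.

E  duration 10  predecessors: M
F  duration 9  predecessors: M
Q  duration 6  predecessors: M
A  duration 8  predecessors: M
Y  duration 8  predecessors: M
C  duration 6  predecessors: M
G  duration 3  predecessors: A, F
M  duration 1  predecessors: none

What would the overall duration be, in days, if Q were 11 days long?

13

Baseline: M→F→G = 1+9+3 = 13 → 13 days.
Q has 6 days of float (longest path through it is 7).
The critical path is still M→F→G; finish is now 13 days.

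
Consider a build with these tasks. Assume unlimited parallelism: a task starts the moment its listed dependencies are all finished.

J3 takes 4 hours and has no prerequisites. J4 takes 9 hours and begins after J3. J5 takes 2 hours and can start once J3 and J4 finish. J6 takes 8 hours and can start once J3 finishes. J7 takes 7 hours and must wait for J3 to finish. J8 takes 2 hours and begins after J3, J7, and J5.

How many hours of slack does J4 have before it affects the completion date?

0

J3→J4→J5→J8 = 4+9+2+2 = 17 sets the makespan at 17 hours.
Longest path through J4: 17 hours (earliest finish 13, latest finish 13).
Float = 17 − 17 = 0.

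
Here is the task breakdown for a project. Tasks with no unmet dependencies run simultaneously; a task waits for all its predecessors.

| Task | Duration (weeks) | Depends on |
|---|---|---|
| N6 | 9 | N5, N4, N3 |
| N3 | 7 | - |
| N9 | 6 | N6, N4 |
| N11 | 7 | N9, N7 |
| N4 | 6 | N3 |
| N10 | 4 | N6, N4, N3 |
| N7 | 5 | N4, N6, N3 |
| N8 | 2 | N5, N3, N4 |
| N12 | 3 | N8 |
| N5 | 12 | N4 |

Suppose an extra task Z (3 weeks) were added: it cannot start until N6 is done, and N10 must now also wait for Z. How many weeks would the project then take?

Originally the project takes 47 weeks.
With Z inserted, N10 now waits for max(N6, N4, N3, Z).
New critical path: N3→N4→N5→N6→N9→N11 = 7+6+12+9+6+7 = 47 ⇒ 47 weeks.

47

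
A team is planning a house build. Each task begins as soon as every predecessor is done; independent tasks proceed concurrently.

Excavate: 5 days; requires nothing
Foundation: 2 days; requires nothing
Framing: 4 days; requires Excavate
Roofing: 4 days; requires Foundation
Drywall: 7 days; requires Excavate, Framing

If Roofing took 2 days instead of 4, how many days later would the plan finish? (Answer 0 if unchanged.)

Critical path before the change: Excavate→Framing→Drywall = 5+4+7 = 16 giving 16 days.
Roofing is off the critical path — its longest chain is 6 days, giving 10 of slack.
The critical path is still Excavate→Framing→Drywall; finish is now 16 days.
Change in finish: 16 − 16 = +0 days.

0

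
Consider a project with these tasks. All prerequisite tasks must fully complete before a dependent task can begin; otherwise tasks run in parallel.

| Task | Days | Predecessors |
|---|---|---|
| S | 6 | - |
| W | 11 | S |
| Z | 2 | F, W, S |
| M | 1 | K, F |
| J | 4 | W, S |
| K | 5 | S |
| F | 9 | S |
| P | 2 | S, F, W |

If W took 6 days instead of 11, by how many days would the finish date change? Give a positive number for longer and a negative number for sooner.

-4

Baseline: S→W→J = 6+11+4 = 21 → 21 days.
W lies on that path, so at 6 days the path becomes 16 days.
New critical path: S→F→P = 6+9+2 = 17 ⇒ 17 days.
Change in finish: 17 − 21 = -4 days.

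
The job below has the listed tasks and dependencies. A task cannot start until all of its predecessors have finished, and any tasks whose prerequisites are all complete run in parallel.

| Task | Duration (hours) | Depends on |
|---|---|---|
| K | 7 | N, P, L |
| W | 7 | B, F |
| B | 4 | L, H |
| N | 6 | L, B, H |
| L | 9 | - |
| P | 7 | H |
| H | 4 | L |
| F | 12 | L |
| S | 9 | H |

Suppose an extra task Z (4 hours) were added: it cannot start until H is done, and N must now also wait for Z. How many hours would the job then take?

Originally the job takes 30 hours.
With Z inserted, N now waits for max(L, B, H, Z).
New critical path: L→H→Z→N→K = 9+4+4+6+7 = 30 ⇒ 30 hours.

30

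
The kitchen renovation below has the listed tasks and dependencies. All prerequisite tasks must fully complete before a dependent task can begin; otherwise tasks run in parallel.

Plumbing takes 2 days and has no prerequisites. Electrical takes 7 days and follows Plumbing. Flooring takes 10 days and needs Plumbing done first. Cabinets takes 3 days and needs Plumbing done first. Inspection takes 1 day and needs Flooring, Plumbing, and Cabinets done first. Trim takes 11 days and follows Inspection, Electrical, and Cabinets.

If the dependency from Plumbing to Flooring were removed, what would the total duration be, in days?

22

Original critical path: Plumbing→Flooring→Inspection→Trim = 2+10+1+11 = 24 ⇒ 24 days.
Without Plumbing→Flooring, Flooring's earliest start moves from 2 to 0.
After: Flooring→Inspection→Trim = 10+1+11 = 22 → 22 days.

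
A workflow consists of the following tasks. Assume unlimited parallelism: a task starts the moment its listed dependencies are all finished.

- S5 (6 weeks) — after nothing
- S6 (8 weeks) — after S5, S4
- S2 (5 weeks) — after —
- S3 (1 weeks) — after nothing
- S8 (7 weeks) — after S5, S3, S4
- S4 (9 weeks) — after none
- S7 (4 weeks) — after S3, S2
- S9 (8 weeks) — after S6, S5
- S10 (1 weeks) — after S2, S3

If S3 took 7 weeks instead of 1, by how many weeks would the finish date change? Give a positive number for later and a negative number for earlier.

Actual critical path: S4→S6→S9 = 9+8+8 = 25 ⇒ 25 weeks.
S3 is off the critical path — its longest chain is 8 weeks, giving 17 of slack.
That remains the longest chain; total 25 weeks.
Change in finish: 25 − 25 = +0 weeks.

0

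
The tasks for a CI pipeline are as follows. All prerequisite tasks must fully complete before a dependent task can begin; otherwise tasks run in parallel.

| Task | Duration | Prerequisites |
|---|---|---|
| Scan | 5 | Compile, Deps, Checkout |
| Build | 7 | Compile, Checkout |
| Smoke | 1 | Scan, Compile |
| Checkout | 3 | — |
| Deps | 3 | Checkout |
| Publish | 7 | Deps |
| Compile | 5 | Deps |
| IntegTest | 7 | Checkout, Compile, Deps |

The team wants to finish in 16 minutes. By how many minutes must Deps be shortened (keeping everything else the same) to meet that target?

2

Current finish: 18 minutes; target: 16.
Deps is on every critical path, so each minute cut from Deps cuts the finish by one (this holds down to a finish of 16).
Need 18 − 16 = 2 minutes off Deps → Deps becomes 1 minute, finish becomes 16.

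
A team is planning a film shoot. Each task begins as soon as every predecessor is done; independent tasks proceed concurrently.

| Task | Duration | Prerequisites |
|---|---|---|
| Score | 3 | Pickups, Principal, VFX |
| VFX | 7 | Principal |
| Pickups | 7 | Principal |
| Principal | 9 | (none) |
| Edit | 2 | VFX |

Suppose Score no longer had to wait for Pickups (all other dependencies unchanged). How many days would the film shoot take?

Original critical path: Principal→Pickups→Score = 9+7+3 = 19 ⇒ 19 days.
Dropping Pickups→Score doesn't change Score's earliest start (16); another predecessor still binds.
New critical path: Principal→VFX→Score = 9+7+3 = 19 ⇒ 19 days.

19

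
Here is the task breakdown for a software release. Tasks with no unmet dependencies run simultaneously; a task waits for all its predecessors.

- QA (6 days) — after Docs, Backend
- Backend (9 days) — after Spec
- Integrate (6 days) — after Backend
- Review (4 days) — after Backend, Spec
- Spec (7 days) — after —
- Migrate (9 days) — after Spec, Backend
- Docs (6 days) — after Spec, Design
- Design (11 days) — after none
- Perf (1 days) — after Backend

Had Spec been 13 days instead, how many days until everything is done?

31

Critical path before the change: Spec→Backend→Migrate = 7+9+9 = 25 giving 25 days.
Spec lies on that path, so at 13 days the path becomes 31 days.
That remains the longest chain; total 31 days.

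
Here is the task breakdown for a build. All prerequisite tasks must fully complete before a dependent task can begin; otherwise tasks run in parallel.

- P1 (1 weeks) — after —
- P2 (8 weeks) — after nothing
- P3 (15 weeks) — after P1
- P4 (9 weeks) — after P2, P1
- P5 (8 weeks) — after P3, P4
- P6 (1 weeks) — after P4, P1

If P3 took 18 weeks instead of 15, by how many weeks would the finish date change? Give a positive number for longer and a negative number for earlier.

2

Baseline: P2→P4→P5 = 8+9+8 = 25 → 25 weeks.
P3 is off the critical path — its longest chain is 24 weeks, giving 1 of slack.
The binding chain switches to P1→P3→P5 = 1+18+8 = 27; finish 27 weeks.
Change in finish: 27 − 25 = +2 weeks.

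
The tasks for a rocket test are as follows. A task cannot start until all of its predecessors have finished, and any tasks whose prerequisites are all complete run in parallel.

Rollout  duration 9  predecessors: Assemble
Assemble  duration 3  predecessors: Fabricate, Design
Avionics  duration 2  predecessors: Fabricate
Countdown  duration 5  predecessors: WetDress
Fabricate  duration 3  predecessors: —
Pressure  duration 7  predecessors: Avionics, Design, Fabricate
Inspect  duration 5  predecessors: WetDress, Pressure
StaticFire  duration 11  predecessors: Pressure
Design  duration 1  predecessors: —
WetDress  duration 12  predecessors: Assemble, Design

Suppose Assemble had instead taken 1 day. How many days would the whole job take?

23

The binding path is Fabricate→Assemble→WetDress→Inspect = 3+3+12+5 = 23; finish at 23 days.
Since Assemble is critical, the -2 change carries straight to that chain (now 21 days).
New critical path: Fabricate→Avionics→Pressure→StaticFire = 3+2+7+11 = 23 ⇒ 23 days.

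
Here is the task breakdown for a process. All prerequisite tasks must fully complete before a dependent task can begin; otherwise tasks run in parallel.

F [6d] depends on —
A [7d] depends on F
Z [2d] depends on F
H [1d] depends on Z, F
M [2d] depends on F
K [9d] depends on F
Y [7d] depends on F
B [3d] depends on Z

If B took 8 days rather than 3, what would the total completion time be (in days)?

Baseline: F→K = 6+9 = 15 → 15 days.
B is off the critical path — its longest chain is 11 days, giving 4 of slack.
New critical path: F→Z→B = 6+2+8 = 16 ⇒ 16 days.

16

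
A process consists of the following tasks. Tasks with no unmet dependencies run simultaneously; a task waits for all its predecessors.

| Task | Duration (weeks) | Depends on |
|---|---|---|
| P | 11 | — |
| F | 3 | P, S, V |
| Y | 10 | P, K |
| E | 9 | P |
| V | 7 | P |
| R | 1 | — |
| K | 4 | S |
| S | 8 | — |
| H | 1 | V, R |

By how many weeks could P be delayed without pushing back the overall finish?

The longest chain is S→K→Y = 8+4+10 = 22; overall finish 22 weeks.
P finishes as early as 11 and must finish by 12.
Float = 22 − 21 = 1.

1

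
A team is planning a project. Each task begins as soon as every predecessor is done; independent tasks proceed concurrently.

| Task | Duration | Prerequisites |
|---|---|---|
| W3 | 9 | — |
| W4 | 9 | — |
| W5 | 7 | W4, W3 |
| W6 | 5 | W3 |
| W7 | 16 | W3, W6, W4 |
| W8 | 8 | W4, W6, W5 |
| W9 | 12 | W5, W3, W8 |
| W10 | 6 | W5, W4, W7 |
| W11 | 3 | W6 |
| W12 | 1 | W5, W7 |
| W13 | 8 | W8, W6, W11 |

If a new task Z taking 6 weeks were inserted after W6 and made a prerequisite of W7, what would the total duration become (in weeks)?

Originally the project takes 36 weeks.
With Z inserted, W7 now waits for max(W3, W6, W4, Z).
New critical path: W3→W6→Z→W7→W10 = 9+5+6+16+6 = 42 ⇒ 42 weeks.

42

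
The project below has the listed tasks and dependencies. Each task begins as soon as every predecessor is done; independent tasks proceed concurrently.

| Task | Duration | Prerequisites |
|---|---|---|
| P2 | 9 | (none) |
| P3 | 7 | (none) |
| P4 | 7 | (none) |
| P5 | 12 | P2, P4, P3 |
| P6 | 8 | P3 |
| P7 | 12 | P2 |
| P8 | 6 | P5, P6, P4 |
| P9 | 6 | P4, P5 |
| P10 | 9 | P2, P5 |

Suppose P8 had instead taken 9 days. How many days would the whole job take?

Actual critical path: P2→P5→P10 = 9+12+9 = 30 ⇒ 30 days.
P8 has 3 days of float (longest path through it is 27).
Now P2→P5→P8 = 9+12+9 = 30 is longest, so the finish becomes 30 days.

30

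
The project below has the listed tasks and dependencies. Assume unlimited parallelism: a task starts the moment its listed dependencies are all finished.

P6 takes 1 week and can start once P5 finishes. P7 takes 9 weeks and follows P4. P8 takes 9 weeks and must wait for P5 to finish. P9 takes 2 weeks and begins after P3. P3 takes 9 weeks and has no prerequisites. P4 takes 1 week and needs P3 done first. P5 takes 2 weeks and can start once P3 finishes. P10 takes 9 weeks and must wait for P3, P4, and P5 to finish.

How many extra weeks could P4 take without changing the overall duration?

P3→P5→P8 = 9+2+9 = 20 sets the makespan at 20 weeks.
The longest chain containing P4 totals 19 weeks.
So P4 can slip 11 − 10 = 1 week.

1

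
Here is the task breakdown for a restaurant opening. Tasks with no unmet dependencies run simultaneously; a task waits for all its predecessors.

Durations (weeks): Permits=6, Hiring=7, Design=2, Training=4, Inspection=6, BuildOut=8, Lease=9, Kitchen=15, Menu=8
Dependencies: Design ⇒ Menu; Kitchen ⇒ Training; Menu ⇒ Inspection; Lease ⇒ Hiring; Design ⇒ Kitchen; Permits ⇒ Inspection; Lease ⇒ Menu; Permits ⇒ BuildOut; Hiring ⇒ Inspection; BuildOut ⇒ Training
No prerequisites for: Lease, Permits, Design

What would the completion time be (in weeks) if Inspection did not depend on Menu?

22

Original critical path: Lease→Menu→Inspection = 9+8+6 = 23 ⇒ 23 weeks.
Without Menu→Inspection, Inspection's earliest start moves from 17 to 16.
The longest chain is now Lease→Hiring→Inspection = 9+7+6 = 22, so the project takes 22 weeks.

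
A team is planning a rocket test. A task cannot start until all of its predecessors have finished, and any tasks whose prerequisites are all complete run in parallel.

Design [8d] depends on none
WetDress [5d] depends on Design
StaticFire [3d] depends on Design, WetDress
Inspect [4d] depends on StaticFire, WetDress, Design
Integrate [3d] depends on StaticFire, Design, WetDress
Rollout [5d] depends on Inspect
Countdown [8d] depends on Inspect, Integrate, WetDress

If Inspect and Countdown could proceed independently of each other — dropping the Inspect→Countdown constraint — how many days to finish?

27

Original critical path: Design→WetDress→StaticFire→Inspect→Countdown = 8+5+3+4+8 = 28 ⇒ 28 days.
Without Inspect→Countdown, Countdown's earliest start moves from 20 to 19.
The longest chain is now Design→WetDress→StaticFire→Integrate→Countdown = 8+5+3+3+8 = 27, so the job takes 27 days.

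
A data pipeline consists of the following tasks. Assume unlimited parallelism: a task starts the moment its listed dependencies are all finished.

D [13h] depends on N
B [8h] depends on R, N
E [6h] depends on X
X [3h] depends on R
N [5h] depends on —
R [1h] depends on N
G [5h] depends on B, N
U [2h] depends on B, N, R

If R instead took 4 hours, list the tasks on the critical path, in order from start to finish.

N, R, B, G

Baseline: N→R→B→G = 5+1+8+5 = 19 → 19 hours.
R is on the critical path; changing it to 4 makes that path 22 hours.
The critical path is still N→R→B→G; finish is now 22 hours.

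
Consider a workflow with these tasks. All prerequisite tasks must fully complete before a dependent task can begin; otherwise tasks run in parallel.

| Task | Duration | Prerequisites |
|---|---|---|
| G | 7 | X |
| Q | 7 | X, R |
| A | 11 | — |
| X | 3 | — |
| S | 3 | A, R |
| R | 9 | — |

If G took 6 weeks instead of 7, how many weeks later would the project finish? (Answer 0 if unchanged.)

Baseline: R→Q = 9+7 = 16 → 16 weeks.
G has 6 weeks of float (longest path through it is 10).
That remains the longest chain; total 16 weeks.
Change in finish: 16 − 16 = +0 weeks.

0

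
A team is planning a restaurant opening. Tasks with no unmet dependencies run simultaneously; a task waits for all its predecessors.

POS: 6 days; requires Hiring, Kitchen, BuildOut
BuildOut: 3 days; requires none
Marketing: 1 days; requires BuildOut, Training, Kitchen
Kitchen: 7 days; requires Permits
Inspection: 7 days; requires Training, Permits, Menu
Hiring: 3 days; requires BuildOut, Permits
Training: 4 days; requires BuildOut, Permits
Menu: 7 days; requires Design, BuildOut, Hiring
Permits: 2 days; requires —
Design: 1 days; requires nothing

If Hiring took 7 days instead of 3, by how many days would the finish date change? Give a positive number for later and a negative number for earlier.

As given, the longest chain is BuildOut→Hiring→Menu→Inspection = 3+3+7+7 = 20, so the finish is 20 days.
Since Hiring is critical, the +4 change carries straight to that chain (now 24 days).
That remains the longest chain; total 24 days.
Change in finish: 24 − 20 = +4 days.

4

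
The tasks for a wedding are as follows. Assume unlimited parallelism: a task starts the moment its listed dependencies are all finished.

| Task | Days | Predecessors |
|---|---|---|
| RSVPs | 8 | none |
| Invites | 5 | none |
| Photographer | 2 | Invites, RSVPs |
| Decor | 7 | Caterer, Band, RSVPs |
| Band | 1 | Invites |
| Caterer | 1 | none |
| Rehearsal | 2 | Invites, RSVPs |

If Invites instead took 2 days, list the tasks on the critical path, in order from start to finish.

RSVPs, Decor

The binding path is RSVPs→Decor = 8+7 = 15; finish at 15 days.
Invites is off the critical path — its longest chain is 13 days, giving 2 of slack.
No other chain overtakes it, so the finish is 15 days.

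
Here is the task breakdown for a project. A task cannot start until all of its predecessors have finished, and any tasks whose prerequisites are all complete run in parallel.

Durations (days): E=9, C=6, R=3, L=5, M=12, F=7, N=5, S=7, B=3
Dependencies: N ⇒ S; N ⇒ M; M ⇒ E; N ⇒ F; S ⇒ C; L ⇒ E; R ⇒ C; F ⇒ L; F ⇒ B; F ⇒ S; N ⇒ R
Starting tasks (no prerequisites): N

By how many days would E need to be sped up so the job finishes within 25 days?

Current finish: 26 days; target: 25.
E is on every critical path, so each day cut from E cuts the finish by one (this holds down to a finish of 25).
Need 26 − 25 = 1 day off E → E becomes 8 days, finish becomes 25.

1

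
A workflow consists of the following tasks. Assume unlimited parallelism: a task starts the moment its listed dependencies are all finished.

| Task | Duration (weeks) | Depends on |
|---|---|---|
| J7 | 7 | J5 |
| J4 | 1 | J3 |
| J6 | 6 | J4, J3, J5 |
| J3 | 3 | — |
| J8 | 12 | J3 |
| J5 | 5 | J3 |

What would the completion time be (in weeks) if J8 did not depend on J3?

Before: longest chain J3→J5→J7 = 3+5+7 = 15, finish 15.
Without J3→J8, J8's earliest start moves from 3 to 0.
The longest chain is now J3→J5→J7 = 3+5+7 = 15, so the project takes 15 weeks.

15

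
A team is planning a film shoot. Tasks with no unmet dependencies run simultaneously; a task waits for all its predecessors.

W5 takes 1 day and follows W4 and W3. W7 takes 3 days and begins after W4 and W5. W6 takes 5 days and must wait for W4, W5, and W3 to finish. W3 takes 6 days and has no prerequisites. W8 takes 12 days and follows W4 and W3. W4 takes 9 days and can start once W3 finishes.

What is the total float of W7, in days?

The longest chain is W3→W4→W8 = 6+9+12 = 27; overall finish 27 days.
Longest path through W7: 19 days (earliest finish 19, latest finish 27).
Slack of W7 = 24 − 16 = 8 days.

8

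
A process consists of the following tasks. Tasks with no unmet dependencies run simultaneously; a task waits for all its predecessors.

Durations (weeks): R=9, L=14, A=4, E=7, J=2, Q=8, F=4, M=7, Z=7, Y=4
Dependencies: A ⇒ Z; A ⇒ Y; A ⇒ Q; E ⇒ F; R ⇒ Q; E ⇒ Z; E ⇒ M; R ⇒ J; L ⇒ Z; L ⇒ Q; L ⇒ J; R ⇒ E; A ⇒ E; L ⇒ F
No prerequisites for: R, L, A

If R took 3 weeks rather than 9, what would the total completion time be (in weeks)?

As given, the longest chain is R→E→M = 9+7+7 = 23, so the finish is 23 weeks.
R lies on that path, so at 3 weeks the path becomes 17 weeks.
Now L→Q = 14+8 = 22 is longest, so the finish becomes 22 weeks.

22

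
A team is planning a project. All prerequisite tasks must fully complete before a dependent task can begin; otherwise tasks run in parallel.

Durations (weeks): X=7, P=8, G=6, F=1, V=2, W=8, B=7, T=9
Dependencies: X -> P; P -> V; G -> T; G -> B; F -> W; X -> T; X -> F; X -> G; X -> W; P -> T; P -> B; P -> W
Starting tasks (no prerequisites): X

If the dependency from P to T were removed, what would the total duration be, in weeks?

23

Before: longest chain X→P→T = 7+8+9 = 24, finish 24.
Without P→T, T's earliest start moves from 15 to 13.
The longest chain is now X→P→W = 7+8+8 = 23, so the project takes 23 weeks.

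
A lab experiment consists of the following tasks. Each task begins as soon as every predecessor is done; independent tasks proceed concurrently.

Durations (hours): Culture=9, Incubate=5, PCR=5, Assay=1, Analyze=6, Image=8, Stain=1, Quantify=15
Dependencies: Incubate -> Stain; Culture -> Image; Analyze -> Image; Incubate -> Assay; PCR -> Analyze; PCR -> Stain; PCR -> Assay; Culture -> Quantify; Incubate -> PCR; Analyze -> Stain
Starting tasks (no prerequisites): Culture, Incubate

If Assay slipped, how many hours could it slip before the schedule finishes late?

The longest chain is Culture→Quantify = 9+15 = 24; overall finish 24 hours.
Assay finishes as early as 11 and must finish by 24.
So Assay can slip 24 − 11 = 13 hours.

13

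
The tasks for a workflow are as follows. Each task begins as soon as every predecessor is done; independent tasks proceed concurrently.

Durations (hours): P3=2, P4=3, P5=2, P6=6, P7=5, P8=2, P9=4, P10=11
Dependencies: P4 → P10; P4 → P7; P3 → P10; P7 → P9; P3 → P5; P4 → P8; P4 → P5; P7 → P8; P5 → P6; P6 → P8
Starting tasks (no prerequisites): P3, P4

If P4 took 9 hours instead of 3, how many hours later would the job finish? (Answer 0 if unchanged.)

Critical path before the change: P4→P10 = 3+11 = 14 giving 14 hours.
P4 is on the critical path; changing it to 9 makes that path 20 hours.
That remains the longest chain; total 20 hours.
Change in finish: 20 − 14 = +6 hours.

6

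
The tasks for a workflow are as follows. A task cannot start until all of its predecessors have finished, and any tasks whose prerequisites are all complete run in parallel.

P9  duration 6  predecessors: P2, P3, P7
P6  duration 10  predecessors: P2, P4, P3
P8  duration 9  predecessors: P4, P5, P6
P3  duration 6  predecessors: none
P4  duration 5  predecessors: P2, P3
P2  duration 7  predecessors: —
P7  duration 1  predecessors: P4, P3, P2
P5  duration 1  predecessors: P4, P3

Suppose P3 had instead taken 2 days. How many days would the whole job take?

Critical path before the change: P2→P4→P6→P8 = 7+5+10+9 = 31 giving 31 days.
P3 has 1 day of float (longest path through it is 30).
No other chain overtakes it, so the finish is 31 days.

31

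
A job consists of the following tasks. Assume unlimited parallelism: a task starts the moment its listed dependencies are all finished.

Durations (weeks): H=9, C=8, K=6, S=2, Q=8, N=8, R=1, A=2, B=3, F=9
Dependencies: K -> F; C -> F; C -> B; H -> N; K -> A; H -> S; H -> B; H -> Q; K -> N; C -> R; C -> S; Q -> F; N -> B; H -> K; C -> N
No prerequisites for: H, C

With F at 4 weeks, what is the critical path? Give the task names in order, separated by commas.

As given, the longest chain is H→Q→F = 9+8+9 = 26, so the finish is 26 weeks.
F is on the critical path; changing it to 4 makes that path 21 weeks.
New critical path: H→K→N→B = 9+6+8+3 = 26 ⇒ 26 weeks.

H, K, N, B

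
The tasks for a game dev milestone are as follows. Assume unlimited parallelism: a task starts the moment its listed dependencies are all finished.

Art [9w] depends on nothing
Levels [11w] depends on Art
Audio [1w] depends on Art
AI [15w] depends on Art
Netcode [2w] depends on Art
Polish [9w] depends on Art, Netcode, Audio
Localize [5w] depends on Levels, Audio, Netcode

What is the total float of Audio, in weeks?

6

Art→Levels→Localize = 9+11+5 = 25 sets the makespan at 25 weeks.
Longest path through Audio: 19 weeks (earliest finish 10, latest finish 16).
So Audio can slip 16 − 10 = 6 weeks.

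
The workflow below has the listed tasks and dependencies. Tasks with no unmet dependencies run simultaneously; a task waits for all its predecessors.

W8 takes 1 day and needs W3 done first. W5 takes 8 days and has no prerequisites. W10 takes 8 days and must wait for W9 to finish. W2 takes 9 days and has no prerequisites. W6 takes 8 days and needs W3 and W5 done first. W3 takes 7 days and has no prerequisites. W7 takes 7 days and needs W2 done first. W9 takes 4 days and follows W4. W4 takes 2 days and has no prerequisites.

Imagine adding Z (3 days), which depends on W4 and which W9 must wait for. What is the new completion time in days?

17

Originally the project takes 16 days.
With Z inserted, W9 now waits for max(W4, Z).
New critical path: W4→Z→W9→W10 = 2+3+4+8 = 17 ⇒ 17 days.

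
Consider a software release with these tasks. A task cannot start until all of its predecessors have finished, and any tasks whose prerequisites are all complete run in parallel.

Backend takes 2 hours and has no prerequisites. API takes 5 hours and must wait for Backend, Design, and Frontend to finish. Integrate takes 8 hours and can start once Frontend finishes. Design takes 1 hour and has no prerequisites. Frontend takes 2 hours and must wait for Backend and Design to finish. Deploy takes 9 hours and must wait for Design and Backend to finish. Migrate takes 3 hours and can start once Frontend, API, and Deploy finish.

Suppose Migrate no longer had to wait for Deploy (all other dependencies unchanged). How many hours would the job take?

12

Original critical path: Backend→Deploy→Migrate = 2+9+3 = 14 ⇒ 14 hours.
Without Deploy→Migrate, Migrate's earliest start moves from 11 to 9.
After: Backend→Frontend→API→Migrate = 2+2+5+3 = 12 → 12 hours.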